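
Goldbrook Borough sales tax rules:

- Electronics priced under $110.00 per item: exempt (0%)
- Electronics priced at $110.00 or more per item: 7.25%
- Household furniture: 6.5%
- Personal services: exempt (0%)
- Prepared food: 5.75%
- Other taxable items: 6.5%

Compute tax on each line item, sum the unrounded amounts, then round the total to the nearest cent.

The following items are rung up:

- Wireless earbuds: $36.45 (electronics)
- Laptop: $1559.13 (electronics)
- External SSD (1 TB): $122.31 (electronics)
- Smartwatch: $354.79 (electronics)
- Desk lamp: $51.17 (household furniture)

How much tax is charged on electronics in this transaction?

$147.63

Wireless earbuds $36.45: electronics, under $110.00 → 0% → $0.00
Laptop $1559.13: electronics, $110.00 or more → 7.25% → $113.036925
External SSD (1 TB) $122.31: electronics, $110.00 or more → 7.25% → $8.867475
Smartwatch $354.79: electronics, $110.00 or more → 7.25% → $25.722275
Tax on electronics: unrounded sum = $147.626675 → $147.63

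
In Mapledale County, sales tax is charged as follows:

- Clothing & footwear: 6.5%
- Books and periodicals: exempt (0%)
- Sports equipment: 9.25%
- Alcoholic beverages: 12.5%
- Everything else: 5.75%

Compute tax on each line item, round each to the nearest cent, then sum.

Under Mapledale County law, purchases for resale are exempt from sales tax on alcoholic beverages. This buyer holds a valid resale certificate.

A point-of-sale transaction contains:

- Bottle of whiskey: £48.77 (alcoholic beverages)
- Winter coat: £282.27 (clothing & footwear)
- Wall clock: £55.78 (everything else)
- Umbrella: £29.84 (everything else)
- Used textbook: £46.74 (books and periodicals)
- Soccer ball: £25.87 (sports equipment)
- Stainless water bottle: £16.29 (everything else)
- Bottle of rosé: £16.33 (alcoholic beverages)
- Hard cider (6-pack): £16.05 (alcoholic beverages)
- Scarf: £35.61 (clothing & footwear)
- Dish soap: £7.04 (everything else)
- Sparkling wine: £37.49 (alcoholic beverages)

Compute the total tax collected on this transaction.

£29.32

Bottle of whiskey £48.77: alcoholic beverages, buyer-exempt → 0% → £0.00
Winter coat £282.27: clothing & footwear → 6.5% → £18.35
Wall clock £55.78: everything else → 5.75% → £3.21
Umbrella £29.84: everything else → 5.75% → £1.72
Used textbook £46.74: books and periodicals → 0% → £0.00
Soccer ball £25.87: sports equipment → 9.25% → £2.39
Stainless water bottle £16.29: everything else → 5.75% → £0.94
Bottle of rosé £16.33: alcoholic beverages, buyer-exempt → 0% → £0.00
Hard cider (6-pack) £16.05: alcoholic beverages, buyer-exempt → 0% → £0.00
Scarf £35.61: clothing & footwear → 6.5% → £2.31
Dish soap £7.04: everything else → 5.75% → £0.40
Sparkling wine £37.49: alcoholic beverages, buyer-exempt → 0% → £0.00
Total tax = £18.35 + £3.21 + £1.72 + £2.39 + £0.94 + £2.31 + £0.40 = £29.32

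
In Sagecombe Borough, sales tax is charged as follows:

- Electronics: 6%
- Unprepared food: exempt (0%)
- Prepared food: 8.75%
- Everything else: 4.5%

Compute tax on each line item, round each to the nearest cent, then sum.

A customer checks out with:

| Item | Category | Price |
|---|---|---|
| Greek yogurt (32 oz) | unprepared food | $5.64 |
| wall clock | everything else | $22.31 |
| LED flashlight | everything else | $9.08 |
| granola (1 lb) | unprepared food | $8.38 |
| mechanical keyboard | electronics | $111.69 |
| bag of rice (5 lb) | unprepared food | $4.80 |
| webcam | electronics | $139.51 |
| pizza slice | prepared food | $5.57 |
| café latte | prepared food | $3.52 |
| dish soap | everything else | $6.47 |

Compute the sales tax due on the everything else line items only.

$1.70

Wall clock $22.31: everything else → 4.5% → $1.00
LED flashlight $9.08: everything else → 4.5% → $0.41
Dish soap $6.47: everything else → 4.5% → $0.29
Tax on everything else = $1.00 + $0.41 + $0.29 = $1.70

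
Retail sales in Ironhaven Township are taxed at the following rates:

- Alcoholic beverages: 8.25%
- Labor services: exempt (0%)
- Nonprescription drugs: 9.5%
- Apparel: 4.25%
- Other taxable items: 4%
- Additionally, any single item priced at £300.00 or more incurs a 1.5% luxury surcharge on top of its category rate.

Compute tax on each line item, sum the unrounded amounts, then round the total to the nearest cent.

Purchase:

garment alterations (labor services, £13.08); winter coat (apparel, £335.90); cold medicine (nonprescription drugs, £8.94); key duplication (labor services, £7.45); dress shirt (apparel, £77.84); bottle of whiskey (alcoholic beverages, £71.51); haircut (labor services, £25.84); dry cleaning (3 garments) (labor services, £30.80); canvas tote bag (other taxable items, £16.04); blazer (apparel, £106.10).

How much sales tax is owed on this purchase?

£34.52

Garment alterations £13.08: labor services → 0% → £0.00
Winter coat £335.90: apparel → 4.25% + 1.5% surcharge = 5.75% → £19.31425
Cold medicine £8.94: nonprescription drugs → 9.5% → £0.8493
Key duplication £7.45: labor services → 0% → £0.00
Dress shirt £77.84: apparel → 4.25% → £3.3082
Bottle of whiskey £71.51: alcoholic beverages → 8.25% → £5.899575
Haircut £25.84: labor services → 0% → £0.00
Dry cleaning (3 garments) £30.80: labor services → 0% → £0.00
Canvas tote bag £16.04: other taxable items → 4% → £0.6416
Blazer £106.10: apparel → 4.25% → £4.50925
Unrounded tax sum = £34.522175 → £34.52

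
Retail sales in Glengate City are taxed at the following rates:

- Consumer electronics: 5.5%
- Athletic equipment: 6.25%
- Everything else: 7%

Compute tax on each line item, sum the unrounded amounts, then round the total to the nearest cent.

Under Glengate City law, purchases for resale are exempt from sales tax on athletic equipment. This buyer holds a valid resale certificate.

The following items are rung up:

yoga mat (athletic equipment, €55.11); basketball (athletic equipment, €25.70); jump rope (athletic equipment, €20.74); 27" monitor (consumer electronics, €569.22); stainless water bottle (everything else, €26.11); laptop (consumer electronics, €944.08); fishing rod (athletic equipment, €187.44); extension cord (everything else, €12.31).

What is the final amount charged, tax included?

Yoga mat €55.11: athletic equipment, buyer-exempt → 0% → €0.00
Basketball €25.70: athletic equipment, buyer-exempt → 0% → €0.00
Jump rope €20.74: athletic equipment, buyer-exempt → 0% → €0.00
27" monitor €569.22: consumer electronics → 5.5% → €31.3071
Stainless water bottle €26.11: everything else → 7% → €1.8277
Laptop €944.08: consumer electronics → 5.5% → €51.9244
Fishing rod €187.44: athletic equipment, buyer-exempt → 0% → €0.00
Extension cord €12.31: everything else → 7% → €0.8617
Subtotal = €1840.71; unrounded tax = €85.9209 → €85.92; total due = €1926.63

€1926.63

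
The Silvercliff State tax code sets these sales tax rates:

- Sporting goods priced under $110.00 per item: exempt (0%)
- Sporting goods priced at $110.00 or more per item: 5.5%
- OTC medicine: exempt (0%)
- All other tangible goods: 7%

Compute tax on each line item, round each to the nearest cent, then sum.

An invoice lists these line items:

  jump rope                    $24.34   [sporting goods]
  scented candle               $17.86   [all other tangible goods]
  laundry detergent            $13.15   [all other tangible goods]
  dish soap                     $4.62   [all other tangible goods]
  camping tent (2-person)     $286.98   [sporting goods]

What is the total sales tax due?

Jump rope $24.34: sporting goods, under $110.00 → 0% → $0.00
Scented candle $17.86: all other tangible goods → 7% → $1.25
Laundry detergent $13.15: all other tangible goods → 7% → $0.92
Dish soap $4.62: all other tangible goods → 7% → $0.32
Camping tent (2-person) $286.98: sporting goods, $110.00 or more → 5.5% → $15.78
Total tax = $1.25 + $0.92 + $0.32 + $15.78 = $18.27

$18.27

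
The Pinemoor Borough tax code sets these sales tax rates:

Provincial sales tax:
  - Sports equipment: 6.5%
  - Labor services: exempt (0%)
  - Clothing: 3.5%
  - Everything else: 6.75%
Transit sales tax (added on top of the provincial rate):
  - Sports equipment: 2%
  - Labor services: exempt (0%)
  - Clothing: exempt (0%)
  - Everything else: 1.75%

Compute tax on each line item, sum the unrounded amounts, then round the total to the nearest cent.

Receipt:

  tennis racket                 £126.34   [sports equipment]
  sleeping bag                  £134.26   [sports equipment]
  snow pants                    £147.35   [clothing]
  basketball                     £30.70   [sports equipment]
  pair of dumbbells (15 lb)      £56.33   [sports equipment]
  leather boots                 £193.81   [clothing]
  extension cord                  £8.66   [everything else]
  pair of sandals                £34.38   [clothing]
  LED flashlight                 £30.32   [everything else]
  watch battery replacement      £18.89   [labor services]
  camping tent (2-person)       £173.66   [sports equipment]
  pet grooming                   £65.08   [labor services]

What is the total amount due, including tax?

Tennis racket £126.34: sports equipment → 6.5% + 2% transit = 8.5% → £10.7389
Sleeping bag £134.26: sports equipment → 6.5% + 2% transit = 8.5% → £11.4121
Snow pants £147.35: clothing → 3.5% + 0% transit = 3.5% → £5.15725
Basketball £30.70: sports equipment → 6.5% + 2% transit = 8.5% → £2.6095
Pair of dumbbells (15 lb) £56.33: sports equipment → 6.5% + 2% transit = 8.5% → £4.78805
Leather boots £193.81: clothing → 3.5% + 0% transit = 3.5% → £6.78335
Extension cord £8.66: everything else → 6.75% + 1.75% transit = 8.5% → £0.7361
Pair of sandals £34.38: clothing → 3.5% + 0% transit = 3.5% → £1.2033
LED flashlight £30.32: everything else → 6.75% + 1.75% transit = 8.5% → £2.5772
Watch battery replacement £18.89: labor services → 0% + 0% transit = 0% → £0.00
Camping tent (2-person) £173.66: sports equipment → 6.5% + 2% transit = 8.5% → £14.7611
Pet grooming £65.08: labor services → 0% + 0% transit = 0% → £0.00
Subtotal = £1019.78; unrounded tax = £60.76685 → £60.77; total due = £1080.55

£1080.55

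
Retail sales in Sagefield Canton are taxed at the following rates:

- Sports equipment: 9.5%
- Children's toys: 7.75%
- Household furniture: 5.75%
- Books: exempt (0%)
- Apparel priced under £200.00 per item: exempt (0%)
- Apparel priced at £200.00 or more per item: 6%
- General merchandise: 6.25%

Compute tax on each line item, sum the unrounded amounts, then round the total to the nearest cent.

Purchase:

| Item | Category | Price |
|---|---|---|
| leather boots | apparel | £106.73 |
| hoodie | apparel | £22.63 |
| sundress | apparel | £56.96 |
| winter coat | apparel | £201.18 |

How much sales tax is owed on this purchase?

£12.07

Leather boots £106.73: apparel, under £200.00 → 0% → £0.00
Hoodie £22.63: apparel, under £200.00 → 0% → £0.00
Sundress £56.96: apparel, under £200.00 → 0% → £0.00
Winter coat £201.18: apparel, £200.00 or more → 6% → £12.0708
Unrounded tax sum = £12.0708 → £12.07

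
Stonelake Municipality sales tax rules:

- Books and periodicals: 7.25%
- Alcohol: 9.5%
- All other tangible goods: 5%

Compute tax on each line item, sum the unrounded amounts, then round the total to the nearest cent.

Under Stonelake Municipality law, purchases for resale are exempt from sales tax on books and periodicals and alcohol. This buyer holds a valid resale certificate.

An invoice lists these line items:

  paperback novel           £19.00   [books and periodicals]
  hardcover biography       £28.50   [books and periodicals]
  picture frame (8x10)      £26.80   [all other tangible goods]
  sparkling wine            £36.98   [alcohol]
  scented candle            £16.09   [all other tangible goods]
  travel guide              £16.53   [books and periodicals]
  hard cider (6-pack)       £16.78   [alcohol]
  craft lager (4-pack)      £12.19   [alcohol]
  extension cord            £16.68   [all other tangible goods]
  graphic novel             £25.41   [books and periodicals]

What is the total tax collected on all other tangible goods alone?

Picture frame (8x10) £26.80: all other tangible goods → 5% → £1.34
Scented candle £16.09: all other tangible goods → 5% → £0.8045
Extension cord £16.68: all other tangible goods → 5% → £0.834
Tax on all other tangible goods: unrounded sum = £2.9785 → £2.98

£2.98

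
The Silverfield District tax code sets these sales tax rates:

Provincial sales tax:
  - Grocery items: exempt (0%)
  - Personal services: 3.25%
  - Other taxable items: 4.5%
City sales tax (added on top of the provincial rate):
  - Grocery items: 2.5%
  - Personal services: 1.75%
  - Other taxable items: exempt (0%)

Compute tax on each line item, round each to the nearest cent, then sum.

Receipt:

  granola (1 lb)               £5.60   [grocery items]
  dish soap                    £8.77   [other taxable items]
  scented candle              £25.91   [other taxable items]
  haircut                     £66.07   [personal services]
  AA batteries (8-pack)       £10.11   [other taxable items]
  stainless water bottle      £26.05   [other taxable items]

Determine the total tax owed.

£6.62

Granola (1 lb) £5.60: grocery items → 0% + 2.5% city = 2.5% → £0.14
Dish soap £8.77: other taxable items → 4.5% + 0% city = 4.5% → £0.39
Scented candle £25.91: other taxable items → 4.5% + 0% city = 4.5% → £1.17
Haircut £66.07: personal services → 3.25% + 1.75% city = 5% → £3.30
AA batteries (8-pack) £10.11: other taxable items → 4.5% + 0% city = 4.5% → £0.45
Stainless water bottle £26.05: other taxable items → 4.5% + 0% city = 4.5% → £1.17
Total tax = £0.14 + £0.39 + £1.17 + £3.30 + £0.45 + £1.17 = £6.62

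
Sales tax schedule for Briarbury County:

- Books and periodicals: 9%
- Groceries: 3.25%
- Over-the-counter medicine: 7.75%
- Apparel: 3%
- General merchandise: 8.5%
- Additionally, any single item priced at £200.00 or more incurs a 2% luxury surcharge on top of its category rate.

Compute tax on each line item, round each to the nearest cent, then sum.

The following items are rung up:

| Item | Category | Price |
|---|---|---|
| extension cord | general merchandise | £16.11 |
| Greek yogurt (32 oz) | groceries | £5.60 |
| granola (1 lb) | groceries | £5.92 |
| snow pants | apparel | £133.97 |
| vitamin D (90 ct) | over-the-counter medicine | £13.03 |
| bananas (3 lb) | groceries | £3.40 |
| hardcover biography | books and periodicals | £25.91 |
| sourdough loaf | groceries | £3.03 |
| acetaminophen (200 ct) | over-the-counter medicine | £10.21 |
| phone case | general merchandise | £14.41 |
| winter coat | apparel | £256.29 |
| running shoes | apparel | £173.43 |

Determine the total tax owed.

£29.33

Extension cord £16.11: general merchandise → 8.5% → £1.37
Greek yogurt (32 oz) £5.60: groceries → 3.25% → £0.18
Granola (1 lb) £5.92: groceries → 3.25% → £0.19
Snow pants £133.97: apparel → 3% → £4.02
Vitamin D (90 ct) £13.03: over-the-counter medicine → 7.75% → £1.01
Bananas (3 lb) £3.40: groceries → 3.25% → £0.11
Hardcover biography £25.91: books and periodicals → 9% → £2.33
Sourdough loaf £3.03: groceries → 3.25% → £0.10
Acetaminophen (200 ct) £10.21: over-the-counter medicine → 7.75% → £0.79
Phone case £14.41: general merchandise → 8.5% → £1.22
Winter coat £256.29: apparel → 3% + 2% surcharge = 5% → £12.81
Running shoes £173.43: apparel → 3% → £5.20
Total tax = £1.37 + £0.18 + £0.19 + £4.02 + £1.01 + £0.11 + £2.33 + £0.10 + £0.79 + £1.22 + £12.81 + £5.20 = £29.33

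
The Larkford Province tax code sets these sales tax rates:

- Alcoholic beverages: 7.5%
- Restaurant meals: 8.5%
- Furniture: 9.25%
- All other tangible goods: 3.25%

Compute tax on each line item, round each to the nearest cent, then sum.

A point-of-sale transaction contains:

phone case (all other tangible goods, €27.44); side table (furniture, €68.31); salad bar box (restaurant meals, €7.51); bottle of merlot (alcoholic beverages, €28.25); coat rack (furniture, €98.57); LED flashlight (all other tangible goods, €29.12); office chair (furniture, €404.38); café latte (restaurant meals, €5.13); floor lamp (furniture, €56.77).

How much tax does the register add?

€63.14

Phone case €27.44: all other tangible goods → 3.25% → €0.89
Side table €68.31: furniture → 9.25% → €6.32
Salad bar box €7.51: restaurant meals → 8.5% → €0.64
Bottle of merlot €28.25: alcoholic beverages → 7.5% → €2.12
Coat rack €98.57: furniture → 9.25% → €9.12
LED flashlight €29.12: all other tangible goods → 3.25% → €0.95
Office chair €404.38: furniture → 9.25% → €37.41
Café latte €5.13: restaurant meals → 8.5% → €0.44
Floor lamp €56.77: furniture → 9.25% → €5.25
Total tax = €0.89 + €6.32 + €0.64 + €2.12 + €9.12 + €0.95 + €37.41 + €0.44 + €5.25 = €63.14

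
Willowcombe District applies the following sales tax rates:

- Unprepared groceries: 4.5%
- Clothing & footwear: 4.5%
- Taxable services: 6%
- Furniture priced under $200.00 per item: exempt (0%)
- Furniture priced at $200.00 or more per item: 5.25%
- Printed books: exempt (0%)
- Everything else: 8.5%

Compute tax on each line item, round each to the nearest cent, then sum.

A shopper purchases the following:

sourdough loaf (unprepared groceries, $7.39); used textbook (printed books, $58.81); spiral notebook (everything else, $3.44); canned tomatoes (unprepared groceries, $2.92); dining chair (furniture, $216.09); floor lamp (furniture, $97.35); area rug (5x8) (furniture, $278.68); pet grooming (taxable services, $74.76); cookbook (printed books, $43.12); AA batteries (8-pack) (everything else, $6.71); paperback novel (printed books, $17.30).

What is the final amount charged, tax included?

Sourdough loaf $7.39: unprepared groceries → 4.5% → $0.33
Used textbook $58.81: printed books → 0% → $0.00
Spiral notebook $3.44: everything else → 8.5% → $0.29
Canned tomatoes $2.92: unprepared groceries → 4.5% → $0.13
Dining chair $216.09: furniture, $200.00 or more → 5.25% → $11.34
Floor lamp $97.35: furniture, under $200.00 → 0% → $0.00
Area rug (5x8) $278.68: furniture, $200.00 or more → 5.25% → $14.63
Pet grooming $74.76: taxable services → 6% → $4.49
Cookbook $43.12: printed books → 0% → $0.00
AA batteries (8-pack) $6.71: everything else → 8.5% → $0.57
Paperback novel $17.30: printed books → 0% → $0.00
Subtotal = $806.57; tax = $31.78; total due = $838.35

$838.35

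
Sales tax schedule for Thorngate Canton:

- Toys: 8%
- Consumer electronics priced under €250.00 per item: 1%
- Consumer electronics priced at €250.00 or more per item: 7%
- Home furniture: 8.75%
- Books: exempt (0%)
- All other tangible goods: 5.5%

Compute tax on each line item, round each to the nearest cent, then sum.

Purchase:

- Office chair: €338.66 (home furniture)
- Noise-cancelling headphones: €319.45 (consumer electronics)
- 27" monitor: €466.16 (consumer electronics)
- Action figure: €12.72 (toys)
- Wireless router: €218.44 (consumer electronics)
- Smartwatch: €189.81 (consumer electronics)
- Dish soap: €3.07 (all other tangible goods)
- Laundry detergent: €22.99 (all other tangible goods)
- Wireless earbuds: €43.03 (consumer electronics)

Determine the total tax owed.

€91.58

Office chair €338.66: home furniture → 8.75% → €29.63
Noise-cancelling headphones €319.45: consumer electronics, €250.00 or more → 7% → €22.36
27" monitor €466.16: consumer electronics, €250.00 or more → 7% → €32.63
Action figure €12.72: toys → 8% → €1.02
Wireless router €218.44: consumer electronics, under €250.00 → 1% → €2.18
Smartwatch €189.81: consumer electronics, under €250.00 → 1% → €1.90
Dish soap €3.07: all other tangible goods → 5.5% → €0.17
Laundry detergent €22.99: all other tangible goods → 5.5% → €1.26
Wireless earbuds €43.03: consumer electronics, under €250.00 → 1% → €0.43
Total tax = €29.63 + €22.36 + €32.63 + €1.02 + €2.18 + €1.90 + €0.17 + €1.26 + €0.43 = €91.58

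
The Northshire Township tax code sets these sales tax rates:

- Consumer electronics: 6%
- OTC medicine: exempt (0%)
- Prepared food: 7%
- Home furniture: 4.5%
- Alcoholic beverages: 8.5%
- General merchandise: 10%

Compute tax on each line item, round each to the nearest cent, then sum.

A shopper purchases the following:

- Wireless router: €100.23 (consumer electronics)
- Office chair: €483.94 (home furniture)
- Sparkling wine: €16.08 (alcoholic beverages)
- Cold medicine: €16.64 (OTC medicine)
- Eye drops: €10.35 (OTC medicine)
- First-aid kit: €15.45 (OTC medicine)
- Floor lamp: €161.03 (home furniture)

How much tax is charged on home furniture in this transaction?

Office chair €483.94: home furniture → 4.5% → €21.78
Floor lamp €161.03: home furniture → 4.5% → €7.25
Tax on home furniture = €21.78 + €7.25 = €29.03

€29.03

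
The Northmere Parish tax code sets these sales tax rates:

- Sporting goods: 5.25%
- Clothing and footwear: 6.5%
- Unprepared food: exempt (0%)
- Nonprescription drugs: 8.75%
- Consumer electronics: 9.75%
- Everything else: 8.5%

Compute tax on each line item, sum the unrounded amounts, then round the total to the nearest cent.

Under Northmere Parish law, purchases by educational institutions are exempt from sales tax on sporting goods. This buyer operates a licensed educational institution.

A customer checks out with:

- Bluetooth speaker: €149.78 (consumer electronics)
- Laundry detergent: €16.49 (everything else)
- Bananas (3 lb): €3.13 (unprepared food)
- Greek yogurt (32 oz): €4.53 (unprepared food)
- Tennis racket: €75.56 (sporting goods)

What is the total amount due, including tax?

Bluetooth speaker €149.78: consumer electronics → 9.75% → €14.60355
Laundry detergent €16.49: everything else → 8.5% → €1.40165
Bananas (3 lb) €3.13: unprepared food → 0% → €0.00
Greek yogurt (32 oz) €4.53: unprepared food → 0% → €0.00
Tennis racket €75.56: sporting goods, buyer-exempt → 0% → €0.00
Subtotal = €249.49; unrounded tax = €16.0052 → €16.01; total due = €265.50

€265.50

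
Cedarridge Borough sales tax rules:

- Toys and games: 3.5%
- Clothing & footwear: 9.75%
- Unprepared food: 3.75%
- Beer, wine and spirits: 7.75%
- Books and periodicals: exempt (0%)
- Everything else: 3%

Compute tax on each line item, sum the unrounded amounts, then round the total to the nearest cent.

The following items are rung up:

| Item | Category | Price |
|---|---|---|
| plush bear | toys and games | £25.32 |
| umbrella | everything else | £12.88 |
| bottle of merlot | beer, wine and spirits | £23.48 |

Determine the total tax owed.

£3.09

Plush bear £25.32: toys and games → 3.5% → £0.8862
Umbrella £12.88: everything else → 3% → £0.3864
Bottle of merlot £23.48: beer, wine and spirits → 7.75% → £1.8197
Unrounded tax sum = £3.0923 → £3.09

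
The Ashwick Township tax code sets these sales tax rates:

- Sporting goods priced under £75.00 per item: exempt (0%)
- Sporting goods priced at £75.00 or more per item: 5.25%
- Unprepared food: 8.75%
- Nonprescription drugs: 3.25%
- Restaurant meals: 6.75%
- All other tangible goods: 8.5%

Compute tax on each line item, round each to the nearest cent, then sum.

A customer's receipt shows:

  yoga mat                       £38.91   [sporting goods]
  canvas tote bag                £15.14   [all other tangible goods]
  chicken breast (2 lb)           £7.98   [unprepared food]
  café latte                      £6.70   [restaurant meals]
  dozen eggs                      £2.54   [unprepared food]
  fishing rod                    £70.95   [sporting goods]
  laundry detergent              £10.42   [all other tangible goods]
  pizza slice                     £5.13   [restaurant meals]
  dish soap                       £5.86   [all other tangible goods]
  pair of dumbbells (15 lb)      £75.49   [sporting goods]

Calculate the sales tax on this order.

Yoga mat £38.91: sporting goods, under £75.00 → 0% → £0.00
Canvas tote bag £15.14: all other tangible goods → 8.5% → £1.29
Chicken breast (2 lb) £7.98: unprepared food → 8.75% → £0.70
Café latte £6.70: restaurant meals → 6.75% → £0.45
Dozen eggs £2.54: unprepared food → 8.75% → £0.22
Fishing rod £70.95: sporting goods, under £75.00 → 0% → £0.00
Laundry detergent £10.42: all other tangible goods → 8.5% → £0.89
Pizza slice £5.13: restaurant meals → 6.75% → £0.35
Dish soap £5.86: all other tangible goods → 8.5% → £0.50
Pair of dumbbells (15 lb) £75.49: sporting goods, £75.00 or more → 5.25% → £3.96
Total tax = £1.29 + £0.70 + £0.45 + £0.22 + £0.89 + £0.35 + £0.50 + £3.96 = £8.36

£8.36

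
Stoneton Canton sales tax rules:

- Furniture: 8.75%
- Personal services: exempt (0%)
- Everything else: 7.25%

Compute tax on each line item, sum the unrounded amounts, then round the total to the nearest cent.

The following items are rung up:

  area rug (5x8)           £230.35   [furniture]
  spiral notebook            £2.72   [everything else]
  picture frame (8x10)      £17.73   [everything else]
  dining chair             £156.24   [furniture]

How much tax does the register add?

Area rug (5x8) £230.35: furniture → 8.75% → £20.155625
Spiral notebook £2.72: everything else → 7.25% → £0.1972
Picture frame (8x10) £17.73: everything else → 7.25% → £1.285425
Dining chair £156.24: furniture → 8.75% → £13.671
Unrounded tax sum = £35.30925 → £35.31

£35.31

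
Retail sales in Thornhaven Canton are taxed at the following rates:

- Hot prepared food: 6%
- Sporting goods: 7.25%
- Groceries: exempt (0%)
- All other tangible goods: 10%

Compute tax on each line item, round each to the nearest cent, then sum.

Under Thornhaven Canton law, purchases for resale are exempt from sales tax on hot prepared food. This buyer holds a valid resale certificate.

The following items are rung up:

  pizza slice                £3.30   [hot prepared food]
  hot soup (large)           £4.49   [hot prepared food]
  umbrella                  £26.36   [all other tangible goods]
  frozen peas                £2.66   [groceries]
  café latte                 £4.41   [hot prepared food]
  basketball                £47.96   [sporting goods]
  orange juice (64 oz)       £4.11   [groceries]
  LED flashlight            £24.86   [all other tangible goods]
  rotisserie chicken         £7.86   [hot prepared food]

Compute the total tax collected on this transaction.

Pizza slice £3.30: hot prepared food, buyer-exempt → 0% → £0.00
Hot soup (large) £4.49: hot prepared food, buyer-exempt → 0% → £0.00
Umbrella £26.36: all other tangible goods → 10% → £2.64
Frozen peas £2.66: groceries → 0% → £0.00
Café latte £4.41: hot prepared food, buyer-exempt → 0% → £0.00
Basketball £47.96: sporting goods → 7.25% → £3.48
Orange juice (64 oz) £4.11: groceries → 0% → £0.00
LED flashlight £24.86: all other tangible goods → 10% → £2.49
Rotisserie chicken £7.86: hot prepared food, buyer-exempt → 0% → £0.00
Total tax = £2.64 + £3.48 + £2.49 = £8.61

£8.61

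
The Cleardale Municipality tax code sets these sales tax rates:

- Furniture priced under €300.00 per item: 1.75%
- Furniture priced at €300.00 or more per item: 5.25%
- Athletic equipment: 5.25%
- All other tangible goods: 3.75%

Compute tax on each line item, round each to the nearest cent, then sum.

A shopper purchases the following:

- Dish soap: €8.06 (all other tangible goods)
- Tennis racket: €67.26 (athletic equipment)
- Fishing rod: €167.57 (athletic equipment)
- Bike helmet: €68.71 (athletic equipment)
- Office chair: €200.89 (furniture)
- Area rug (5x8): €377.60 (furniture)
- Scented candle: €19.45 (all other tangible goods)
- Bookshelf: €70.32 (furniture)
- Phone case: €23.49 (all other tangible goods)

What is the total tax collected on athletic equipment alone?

€15.94

Tennis racket €67.26: athletic equipment → 5.25% → €3.53
Fishing rod €167.57: athletic equipment → 5.25% → €8.80
Bike helmet €68.71: athletic equipment → 5.25% → €3.61
Tax on athletic equipment = €3.53 + €8.80 + €3.61 = €15.94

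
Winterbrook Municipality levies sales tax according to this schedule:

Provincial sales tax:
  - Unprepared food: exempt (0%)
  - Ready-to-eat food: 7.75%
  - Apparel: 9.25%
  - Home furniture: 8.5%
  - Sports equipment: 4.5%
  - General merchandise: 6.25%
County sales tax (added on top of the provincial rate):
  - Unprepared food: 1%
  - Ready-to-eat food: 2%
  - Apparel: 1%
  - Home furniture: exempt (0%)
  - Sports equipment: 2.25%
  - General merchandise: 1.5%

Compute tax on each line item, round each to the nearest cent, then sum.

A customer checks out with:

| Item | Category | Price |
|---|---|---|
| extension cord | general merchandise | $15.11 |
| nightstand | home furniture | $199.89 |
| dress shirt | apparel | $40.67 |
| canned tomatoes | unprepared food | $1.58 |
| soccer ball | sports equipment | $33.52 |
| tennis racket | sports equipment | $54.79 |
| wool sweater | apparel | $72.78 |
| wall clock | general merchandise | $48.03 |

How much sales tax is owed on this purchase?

Extension cord $15.11: general merchandise → 6.25% + 1.5% county = 7.75% → $1.17
Nightstand $199.89: home furniture → 8.5% + 0% county = 8.5% → $16.99
Dress shirt $40.67: apparel → 9.25% + 1% county = 10.25% → $4.17
Canned tomatoes $1.58: unprepared food → 0% + 1% county = 1% → $0.02
Soccer ball $33.52: sports equipment → 4.5% + 2.25% county = 6.75% → $2.26
Tennis racket $54.79: sports equipment → 4.5% + 2.25% county = 6.75% → $3.70
Wool sweater $72.78: apparel → 9.25% + 1% county = 10.25% → $7.46
Wall clock $48.03: general merchandise → 6.25% + 1.5% county = 7.75% → $3.72
Total tax = $1.17 + $16.99 + $4.17 + $0.02 + $2.26 + $3.70 + $7.46 + $3.72 = $39.49

$39.49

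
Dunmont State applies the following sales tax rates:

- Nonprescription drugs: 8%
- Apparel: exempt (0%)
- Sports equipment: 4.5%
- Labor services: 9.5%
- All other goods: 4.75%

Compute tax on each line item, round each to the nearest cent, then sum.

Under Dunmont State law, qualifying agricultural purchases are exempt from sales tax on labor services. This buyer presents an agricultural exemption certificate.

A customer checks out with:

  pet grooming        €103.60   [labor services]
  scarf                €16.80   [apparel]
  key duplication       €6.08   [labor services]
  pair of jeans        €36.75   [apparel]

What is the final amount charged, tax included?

€163.23

Pet grooming €103.60: labor services, buyer-exempt → 0% → €0.00
Scarf €16.80: apparel → 0% → €0.00
Key duplication €6.08: labor services, buyer-exempt → 0% → €0.00
Pair of jeans €36.75: apparel → 0% → €0.00
Subtotal = €163.23; tax = €0.00; total due = €163.23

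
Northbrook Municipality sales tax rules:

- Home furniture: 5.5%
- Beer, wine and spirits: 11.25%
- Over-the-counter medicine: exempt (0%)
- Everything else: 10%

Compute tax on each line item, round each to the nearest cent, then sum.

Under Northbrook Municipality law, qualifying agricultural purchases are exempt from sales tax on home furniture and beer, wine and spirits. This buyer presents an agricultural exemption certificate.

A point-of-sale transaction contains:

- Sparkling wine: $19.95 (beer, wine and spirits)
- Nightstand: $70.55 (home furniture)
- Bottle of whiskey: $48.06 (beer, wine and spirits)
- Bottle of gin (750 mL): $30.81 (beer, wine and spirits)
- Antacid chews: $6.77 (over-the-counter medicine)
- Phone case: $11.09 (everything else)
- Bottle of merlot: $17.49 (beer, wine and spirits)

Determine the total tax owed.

Sparkling wine $19.95: beer, wine and spirits, buyer-exempt → 0% → $0.00
Nightstand $70.55: home furniture, buyer-exempt → 0% → $0.00
Bottle of whiskey $48.06: beer, wine and spirits, buyer-exempt → 0% → $0.00
Bottle of gin (750 mL) $30.81: beer, wine and spirits, buyer-exempt → 0% → $0.00
Antacid chews $6.77: over-the-counter medicine → 0% → $0.00
Phone case $11.09: everything else → 10% → $1.11
Bottle of merlot $17.49: beer, wine and spirits, buyer-exempt → 0% → $0.00
Total tax = $1.11

$1.11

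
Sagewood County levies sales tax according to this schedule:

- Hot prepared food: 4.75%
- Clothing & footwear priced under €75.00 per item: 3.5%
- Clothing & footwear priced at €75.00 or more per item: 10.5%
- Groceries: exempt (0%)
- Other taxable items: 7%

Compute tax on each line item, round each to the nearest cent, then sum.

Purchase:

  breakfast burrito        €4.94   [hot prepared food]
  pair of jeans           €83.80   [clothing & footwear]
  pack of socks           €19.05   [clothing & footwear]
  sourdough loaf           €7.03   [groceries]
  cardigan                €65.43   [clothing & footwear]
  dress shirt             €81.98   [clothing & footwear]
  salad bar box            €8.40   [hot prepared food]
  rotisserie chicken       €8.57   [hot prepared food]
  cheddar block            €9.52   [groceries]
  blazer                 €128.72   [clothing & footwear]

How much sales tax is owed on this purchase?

Breakfast burrito €4.94: hot prepared food → 4.75% → €0.23
Pair of jeans €83.80: clothing & footwear, €75.00 or more → 10.5% → €8.80
Pack of socks €19.05: clothing & footwear, under €75.00 → 3.5% → €0.67
Sourdough loaf €7.03: groceries → 0% → €0.00
Cardigan €65.43: clothing & footwear, under €75.00 → 3.5% → €2.29
Dress shirt €81.98: clothing & footwear, €75.00 or more → 10.5% → €8.61
Salad bar box €8.40: hot prepared food → 4.75% → €0.40
Rotisserie chicken €8.57: hot prepared food → 4.75% → €0.41
Cheddar block €9.52: groceries → 0% → €0.00
Blazer €128.72: clothing & footwear, €75.00 or more → 10.5% → €13.52
Total tax = €0.23 + €8.80 + €0.67 + €2.29 + €8.61 + €0.40 + €0.41 + €13.52 = €34.93

€34.93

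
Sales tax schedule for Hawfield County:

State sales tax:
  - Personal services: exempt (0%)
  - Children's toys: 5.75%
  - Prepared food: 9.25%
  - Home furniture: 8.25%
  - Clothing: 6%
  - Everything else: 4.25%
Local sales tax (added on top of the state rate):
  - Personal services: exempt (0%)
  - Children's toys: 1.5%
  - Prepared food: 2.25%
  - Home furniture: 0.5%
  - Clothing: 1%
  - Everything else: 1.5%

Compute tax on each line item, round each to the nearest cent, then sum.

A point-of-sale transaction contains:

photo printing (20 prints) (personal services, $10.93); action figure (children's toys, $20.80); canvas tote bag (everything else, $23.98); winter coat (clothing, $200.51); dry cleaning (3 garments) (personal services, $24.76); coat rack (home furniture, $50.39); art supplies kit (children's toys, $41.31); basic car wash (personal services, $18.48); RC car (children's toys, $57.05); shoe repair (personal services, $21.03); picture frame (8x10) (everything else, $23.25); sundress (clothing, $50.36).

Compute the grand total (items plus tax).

Photo printing (20 prints) $10.93: personal services → 0% + 0% local = 0% → $0.00
Action figure $20.80: children's toys → 5.75% + 1.5% local = 7.25% → $1.51
Canvas tote bag $23.98: everything else → 4.25% + 1.5% local = 5.75% → $1.38
Winter coat $200.51: clothing → 6% + 1% local = 7% → $14.04
Dry cleaning (3 garments) $24.76: personal services → 0% + 0% local = 0% → $0.00
Coat rack $50.39: home furniture → 8.25% + 0.5% local = 8.75% → $4.41
Art supplies kit $41.31: children's toys → 5.75% + 1.5% local = 7.25% → $2.99
Basic car wash $18.48: personal services → 0% + 0% local = 0% → $0.00
RC car $57.05: children's toys → 5.75% + 1.5% local = 7.25% → $4.14
Shoe repair $21.03: personal services → 0% + 0% local = 0% → $0.00
Picture frame (8x10) $23.25: everything else → 4.25% + 1.5% local = 5.75% → $1.34
Sundress $50.36: clothing → 6% + 1% local = 7% → $3.53
Subtotal = $542.85; tax = $33.34; total due = $576.19

$576.19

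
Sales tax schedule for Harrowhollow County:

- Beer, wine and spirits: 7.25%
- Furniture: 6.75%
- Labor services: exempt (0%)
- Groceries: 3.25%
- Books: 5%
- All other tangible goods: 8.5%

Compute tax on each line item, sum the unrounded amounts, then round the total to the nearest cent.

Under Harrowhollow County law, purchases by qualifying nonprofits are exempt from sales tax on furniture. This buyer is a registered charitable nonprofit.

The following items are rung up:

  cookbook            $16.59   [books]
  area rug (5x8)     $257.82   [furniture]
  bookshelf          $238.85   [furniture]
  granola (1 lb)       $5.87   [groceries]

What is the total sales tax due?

Cookbook $16.59: books → 5% → $0.8295
Area rug (5x8) $257.82: furniture, buyer-exempt → 0% → $0.00
Bookshelf $238.85: furniture, buyer-exempt → 0% → $0.00
Granola (1 lb) $5.87: groceries → 3.25% → $0.190775
Unrounded tax sum = $1.020275 → $1.02

$1.02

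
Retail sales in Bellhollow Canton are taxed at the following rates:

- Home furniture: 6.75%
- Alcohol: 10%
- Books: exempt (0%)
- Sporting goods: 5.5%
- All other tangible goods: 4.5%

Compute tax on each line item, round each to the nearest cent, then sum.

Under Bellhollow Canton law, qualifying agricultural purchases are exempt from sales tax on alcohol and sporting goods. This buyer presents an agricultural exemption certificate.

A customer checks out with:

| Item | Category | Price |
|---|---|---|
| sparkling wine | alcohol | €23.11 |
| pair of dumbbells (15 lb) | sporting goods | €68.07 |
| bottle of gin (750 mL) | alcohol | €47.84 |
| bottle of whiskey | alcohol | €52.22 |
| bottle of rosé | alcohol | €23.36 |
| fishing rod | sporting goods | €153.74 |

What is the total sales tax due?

Sparkling wine €23.11: alcohol, buyer-exempt → 0% → €0.00
Pair of dumbbells (15 lb) €68.07: sporting goods, buyer-exempt → 0% → €0.00
Bottle of gin (750 mL) €47.84: alcohol, buyer-exempt → 0% → €0.00
Bottle of whiskey €52.22: alcohol, buyer-exempt → 0% → €0.00
Bottle of rosé €23.36: alcohol, buyer-exempt → 0% → €0.00
Fishing rod €153.74: sporting goods, buyer-exempt → 0% → €0.00
Total tax = €0.00

€0.00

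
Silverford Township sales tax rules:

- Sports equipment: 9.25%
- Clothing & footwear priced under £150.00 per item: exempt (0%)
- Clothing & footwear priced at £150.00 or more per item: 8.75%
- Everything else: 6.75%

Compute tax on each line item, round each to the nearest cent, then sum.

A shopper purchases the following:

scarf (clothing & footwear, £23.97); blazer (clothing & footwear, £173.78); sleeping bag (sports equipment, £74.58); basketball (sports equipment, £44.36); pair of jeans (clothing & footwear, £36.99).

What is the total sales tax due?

£26.21

Scarf £23.97: clothing & footwear, under £150.00 → 0% → £0.00
Blazer £173.78: clothing & footwear, £150.00 or more → 8.75% → £15.21
Sleeping bag £74.58: sports equipment → 9.25% → £6.90
Basketball £44.36: sports equipment → 9.25% → £4.10
Pair of jeans £36.99: clothing & footwear, under £150.00 → 0% → £0.00
Total tax = £15.21 + £6.90 + £4.10 = £26.21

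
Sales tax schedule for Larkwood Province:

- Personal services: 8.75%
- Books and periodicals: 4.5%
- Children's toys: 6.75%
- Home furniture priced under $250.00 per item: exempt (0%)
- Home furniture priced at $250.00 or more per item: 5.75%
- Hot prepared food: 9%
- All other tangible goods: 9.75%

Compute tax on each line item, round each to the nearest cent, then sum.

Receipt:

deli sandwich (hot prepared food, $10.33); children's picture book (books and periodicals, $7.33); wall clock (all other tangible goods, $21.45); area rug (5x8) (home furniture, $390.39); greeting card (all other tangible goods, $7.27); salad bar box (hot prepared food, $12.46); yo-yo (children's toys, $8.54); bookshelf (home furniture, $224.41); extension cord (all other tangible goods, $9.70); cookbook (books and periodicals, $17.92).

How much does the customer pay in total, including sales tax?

$739.77

Deli sandwich $10.33: hot prepared food → 9% → $0.93
Children's picture book $7.33: books and periodicals → 4.5% → $0.33
Wall clock $21.45: all other tangible goods → 9.75% → $2.09
Area rug (5x8) $390.39: home furniture, $250.00 or more → 5.75% → $22.45
Greeting card $7.27: all other tangible goods → 9.75% → $0.71
Salad bar box $12.46: hot prepared food → 9% → $1.12
Yo-yo $8.54: children's toys → 6.75% → $0.58
Bookshelf $224.41: home furniture, under $250.00 → 0% → $0.00
Extension cord $9.70: all other tangible goods → 9.75% → $0.95
Cookbook $17.92: books and periodicals → 4.5% → $0.81
Subtotal = $709.80; tax = $29.97; total due = $739.77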